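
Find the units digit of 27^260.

Last digits of 7^n: 7, 9, 3, 1 (period 4).
260 leaves remainder 0 on division by 4, so 27^260 ends in 1.

1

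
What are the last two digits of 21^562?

By repeated squaring mod 100: 21^1≡21, 21^2≡41, 21^4≡81, 21^8≡61, 21^16≡21, 21^32≡41, 21^64≡81, 21^128≡61, 21^256≡21, 21^512≡41.
562 = 2 + 16 + 32 + 512, so 21^562 ≡ 41·21·41·41 ≡ 41 (mod 100).

41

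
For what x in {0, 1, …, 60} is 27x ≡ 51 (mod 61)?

29

The inverse of 27 mod 61 is 52 (since 27·52 = 1404 ≡ 1).
Multiplying both sides by 52: x ≡ 52·51 = 2652 ≡ 29 (mod 61).
Check: 27·29 = 783 = 12·61 + 51.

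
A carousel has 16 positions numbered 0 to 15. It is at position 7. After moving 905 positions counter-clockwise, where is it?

905 − 56·16 = 9, so 905 ≡ 9 (mod 16).
(7 − 9) mod 16 = 14.

14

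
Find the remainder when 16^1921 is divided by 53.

Successive squares of 16 mod 53: 16^1≡16, 16^2≡44, 16^4≡28, 16^8≡42, 16^16≡15, 16^32≡13, 16^64≡10, 16^128≡47, 16^256≡36, 16^512≡24, 16^1024≡46.
1921 = 1 + 128 + 256 + 512 + 1024, so 16^1921 ≡ 16·47·36·24·46 ≡ 46 (mod 53).

46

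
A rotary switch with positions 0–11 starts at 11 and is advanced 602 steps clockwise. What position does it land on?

1

602 mod 12 = 2 (since 50·12 = 600).
(11 + 2) mod 12 = 1.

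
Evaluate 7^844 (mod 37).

Square-and-reduce mod 37: 7^1≡7, 7^2≡12, 7^4≡33, 7^8≡16, 7^16≡34, 7^32≡9, 7^64≡7, 7^128≡12, 7^256≡33, 7^512≡16.
Since 844 = 4 + 8 + 64 + 256 + 512 in binary, 7^844 ≡ 33·16·7·33·16 ≡ 34 (mod 37).

34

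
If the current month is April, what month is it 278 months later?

June

Dividing 278 by 12 gives quotient 23 and remainder 2.
April + 2 months → June.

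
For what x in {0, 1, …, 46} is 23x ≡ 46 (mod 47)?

The inverse of 23 mod 47 is 45 (since 23·45 = 1035 ≡ 1).
Multiplying both sides by 45: x ≡ 45·46 = 2070 ≡ 2 (mod 47).

2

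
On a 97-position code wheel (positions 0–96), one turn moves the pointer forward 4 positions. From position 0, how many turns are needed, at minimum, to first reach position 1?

73

4·73 = 292 = 3·97 + 1, so 4⁻¹ ≡ 73 (mod 97).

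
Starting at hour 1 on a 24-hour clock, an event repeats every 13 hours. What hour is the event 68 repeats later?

68·13 = 884.
Dividing 884 by 24 gives quotient 36 and remainder 20.
(1 + 20) mod 24 = 21.

21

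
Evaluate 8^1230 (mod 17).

4

Successive squares of 8 mod 17: 8^1≡8, 8^2≡13, 8^4≡16, 8^8≡1, 8^16≡1, 8^32≡1, 8^64≡1, 8^128≡1, 8^256≡1, 8^512≡1, 8^1024≡1.
Since 1230 = 2 + 4 + 8 + 64 + 128 + 1024 in binary, 8^1230 ≡ 13·16·1·1·1·1 ≡ 4 (mod 17).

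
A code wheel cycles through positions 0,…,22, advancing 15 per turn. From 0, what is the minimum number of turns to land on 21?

6

15⁻¹ ≡ 20 (mod 23) because 15·20 = 300 = 13·23 + 1.
So x ≡ 20·21 = 420 ≡ 6 (mod 23).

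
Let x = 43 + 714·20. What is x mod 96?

714·20 = 14280.
14280 − 148·96 = 72, so 14280 ≡ 72 (mod 96).
(43 + 72) mod 96 = 19.

19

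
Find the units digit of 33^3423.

Last digits of 3^n: 3, 9, 7, 1 (period 4).
3423 mod 4 = 3, so the last digit matches 3^3 = 7.

7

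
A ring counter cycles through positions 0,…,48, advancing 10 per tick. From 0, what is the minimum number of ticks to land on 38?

10⁻¹ ≡ 5 (mod 49) because 10·5 = 50 = 1·49 + 1.
So x ≡ 5·38 = 190 ≡ 43 (mod 49).
Check: 10·43 = 430 = 8·49 + 38.

43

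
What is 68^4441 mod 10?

The units digit of 68^n cycles with period 4: 8, 4, 2, 6, …
4441 mod 4 = 1, so the last digit matches 8^1 = 8.

8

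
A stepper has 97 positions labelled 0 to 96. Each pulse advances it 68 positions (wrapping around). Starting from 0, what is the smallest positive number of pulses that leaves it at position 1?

97 = 1·68 + 29
68 = 2·29 + 10
29 = 2·10 + 9
10 = 1·9 + 1
9 = 9·1 + 0
Back-substituting gives 68·10 ≡ 1 (mod 97).

10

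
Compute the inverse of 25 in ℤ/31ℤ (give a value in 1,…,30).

31 = 1·25 + 6
25 = 4·6 + 1
6 = 6·1 + 0
Back-substituting gives 25·5 ≡ 1 (mod 31).

5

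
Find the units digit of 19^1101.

9

Powers of 9 mod 10 repeat with period 2: 9, 1.
1101 leaves remainder 1 on division by 2, so 19^1101 ends in 9.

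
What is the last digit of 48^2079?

Last digits of 8^n: 8, 4, 2, 6 (period 4).
2079 mod 4 = 3, so the last digit matches 8^3 = 2.

2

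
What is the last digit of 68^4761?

The units digit of 68^n cycles with period 4: 8, 4, 2, 6, …
4761 leaves remainder 1 on division by 4, so 68^4761 ends in 8.

8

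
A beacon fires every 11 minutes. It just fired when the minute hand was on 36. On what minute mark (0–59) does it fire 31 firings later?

17

31·11 = 341.
341 − 5·60 = 41, so 341 ≡ 41 (mod 60).
(36 + 41) mod 60 = 17.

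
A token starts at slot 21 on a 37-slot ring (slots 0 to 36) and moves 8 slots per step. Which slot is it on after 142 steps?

142·8 = 1136.
1136 − 30·37 = 26, so 1136 ≡ 26 (mod 37).
(21 + 26) mod 37 = 10.

10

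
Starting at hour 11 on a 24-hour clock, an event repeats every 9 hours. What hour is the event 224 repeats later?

11

224·9 = 2016.
Dividing 2016 by 24 gives quotient 84 and remainder 0.
(11 + 0) mod 24 = 11.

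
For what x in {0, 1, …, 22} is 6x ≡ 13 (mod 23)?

6

The inverse of 6 mod 23 is 4 (since 6·4 = 24 ≡ 1).
Multiplying both sides by 4: x ≡ 4·13 = 52 ≡ 6 (mod 23).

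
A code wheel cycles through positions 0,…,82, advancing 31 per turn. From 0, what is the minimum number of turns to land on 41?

4

The inverse of 31 mod 83 is 75 (since 31·75 = 2325 ≡ 1).
Multiplying both sides by 75: x ≡ 75·41 = 3075 ≡ 4 (mod 83).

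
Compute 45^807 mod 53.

8

Successive squares of 45 mod 53: 45^1≡45, 45^2≡11, 45^4≡15, 45^8≡13, 45^16≡10, 45^32≡47, 45^64≡36, 45^128≡24, 45^256≡46, 45^512≡49.
807 = 1 + 2 + 4 + 32 + 256 + 512, so 45^807 ≡ 45·11·15·47·46·49 ≡ 8 (mod 53).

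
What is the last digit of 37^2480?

1

Last digits of 7^n: 7, 9, 3, 1 (period 4).
2480 mod 4 = 0, so the last digit matches 7^4 = 1.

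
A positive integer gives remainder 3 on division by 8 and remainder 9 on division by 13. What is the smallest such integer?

35

x ≡ 3 (mod 8) gives x ∈ {3, 11, 19, 27, 35}.
The first of these with x mod 13 = 9 is 35.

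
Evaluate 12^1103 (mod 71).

15

Successive squares of 12 mod 71: 12^1≡12, 12^2≡2, 12^4≡4, 12^8≡16, 12^16≡43, 12^32≡3, 12^64≡9, 12^128≡10, 12^256≡29, 12^512≡60, 12^1024≡50.
1103 = 1 + 2 + 4 + 8 + 64 + 1024, so 12^1103 ≡ 12·2·4·16·9·50 ≡ 15 (mod 71).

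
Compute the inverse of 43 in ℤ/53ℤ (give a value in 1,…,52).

37

53 = 1·43 + 10
43 = 4·10 + 3
10 = 3·3 + 1
3 = 3·1 + 0
Back-substituting gives 43·37 ≡ 1 (mod 53).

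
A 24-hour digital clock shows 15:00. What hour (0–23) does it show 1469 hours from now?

1469 mod 24 = 5 (since 61·24 = 1464).
(15 + 5) mod 24 = 20.

20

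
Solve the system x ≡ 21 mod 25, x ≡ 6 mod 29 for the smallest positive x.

Since 29·19 ≡ 1 (mod 25), take x = 6 + 29·((21−6)·19 mod 25) = 6 + 29·10 = 296.
Check: 296 mod 25 = 21, 296 mod 29 = 6.

296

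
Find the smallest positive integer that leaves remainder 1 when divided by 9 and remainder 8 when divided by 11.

x ≡ 1 (mod 9) gives x ∈ {1, 10, 19}.
The first of these with x mod 11 = 8 is 19.

19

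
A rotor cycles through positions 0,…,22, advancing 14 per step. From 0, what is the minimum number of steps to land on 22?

14⁻¹ ≡ 5 (mod 23) because 14·5 = 70 = 3·23 + 1.
Multiplying both sides by 5: x ≡ 5·22 = 110 ≡ 18 (mod 23).
Check: 14·18 = 252 = 10·23 + 22.

18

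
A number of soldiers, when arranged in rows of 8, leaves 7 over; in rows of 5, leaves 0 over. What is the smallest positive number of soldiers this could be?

15

x ≡ 0 (mod 5) gives x ∈ {0, 5, 10, 15}.
The first of these with x mod 8 = 7 is 15.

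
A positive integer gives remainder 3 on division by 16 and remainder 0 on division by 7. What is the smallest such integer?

35

Since 7·7 ≡ 1 (mod 16), take x = 0 + 7·((3−0)·7 mod 16) = 0 + 7·5 = 35.
Check: 35 mod 16 = 3, 35 mod 7 = 0.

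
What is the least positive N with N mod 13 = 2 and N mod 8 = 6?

x ≡ 6 (mod 8) gives x ∈ {6, 14, 22, 30, 38, 46, 54}.
The first of these with x mod 13 = 2 is 54.

54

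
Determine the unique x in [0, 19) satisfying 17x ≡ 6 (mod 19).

The inverse of 17 mod 19 is 9 (since 17·9 = 153 ≡ 1).
So x ≡ 9·6 = 54 ≡ 16 (mod 19).
Check: 17·16 = 272 = 14·19 + 6.

16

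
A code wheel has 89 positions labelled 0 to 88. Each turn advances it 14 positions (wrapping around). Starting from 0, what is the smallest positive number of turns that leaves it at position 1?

70

89 = 6·14 + 5
14 = 2·5 + 4
5 = 1·4 + 1
4 = 4·1 + 0
Back-substituting gives 14·70 ≡ 1 (mod 89).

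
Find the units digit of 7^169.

7

The units digit of 7^n cycles with period 4: 7, 9, 3, 1, …
169 leaves remainder 1 on division by 4, so 7^169 ends in 7.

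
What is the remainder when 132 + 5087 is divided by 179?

28

5087 mod 179 = 75 (since 28·179 = 5012).
(132 + 75) mod 179 = 28.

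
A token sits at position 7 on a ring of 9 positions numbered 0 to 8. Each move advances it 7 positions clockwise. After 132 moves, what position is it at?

4

132·7 = 924.
924 mod 9 = 6 (since 102·9 = 918).
(7 + 6) mod 9 = 4.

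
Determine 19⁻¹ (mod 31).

18

19·18 = 342 = 11·31 + 1, so 19⁻¹ ≡ 18 (mod 31).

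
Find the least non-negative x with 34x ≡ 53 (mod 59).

The inverse of 34 mod 59 is 33 (since 34·33 = 1122 ≡ 1).
Multiplying both sides by 33: x ≡ 33·53 = 1749 ≡ 38 (mod 59).

38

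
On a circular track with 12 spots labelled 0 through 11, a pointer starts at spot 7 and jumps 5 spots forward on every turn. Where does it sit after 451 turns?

451·5 = 2255.
2255 mod 12 = 11 (since 187·12 = 2244).
(7 + 11) mod 12 = 6.

6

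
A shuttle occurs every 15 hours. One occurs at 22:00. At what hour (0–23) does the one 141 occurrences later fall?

141·15 = 2115.
2115 mod 24 = 3 (since 88·24 = 2112).
(22 + 3) mod 24 = 1.

1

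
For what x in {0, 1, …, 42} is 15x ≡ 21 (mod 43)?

10

15⁻¹ ≡ 23 (mod 43) because 15·23 = 345 = 8·43 + 1.
Multiplying both sides by 23: x ≡ 23·21 = 483 ≡ 10 (mod 43).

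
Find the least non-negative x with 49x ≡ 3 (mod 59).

49⁻¹ ≡ 53 (mod 59) because 49·53 = 2597 = 44·59 + 1.
Multiplying both sides by 53: x ≡ 53·3 = 159 ≡ 41 (mod 59).
Check: 49·41 = 2009 = 34·59 + 3.

41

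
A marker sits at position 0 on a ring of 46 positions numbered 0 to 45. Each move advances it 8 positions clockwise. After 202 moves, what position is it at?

202·8 = 1616.
1616 = 35·46 + 6, so 1616 mod 46 = 6.
(0 + 6) mod 46 = 6.

6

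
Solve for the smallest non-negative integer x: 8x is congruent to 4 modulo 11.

8⁻¹ ≡ 7 (mod 11) because 8·7 = 56 = 5·11 + 1.
Multiplying both sides by 7: x ≡ 7·4 = 28 ≡ 6 (mod 11).

6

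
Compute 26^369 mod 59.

By repeated squaring mod 59: 26^1≡26, 26^2≡27, 26^4≡21, 26^8≡28, 26^16≡17, 26^32≡53, 26^64≡36, 26^128≡57, 26^256≡4.
369 = 1 + 16 + 32 + 64 + 256, so 26^369 ≡ 26·17·53·36·4 ≡ 19 (mod 59).

19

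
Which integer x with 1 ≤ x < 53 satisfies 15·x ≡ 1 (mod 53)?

46

53 = 3·15 + 8
15 = 1·8 + 7
8 = 1·7 + 1
7 = 7·1 + 0
Back-substituting gives 15·46 ≡ 1 (mod 53).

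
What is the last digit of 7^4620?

Last digits of 7^n: 7, 9, 3, 1 (period 4).
4620 mod 4 = 0, so the last digit matches 7^4 = 1.

1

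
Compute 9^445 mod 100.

49

Successive squares of 9 mod 100: 9^1≡9, 9^2≡81, 9^4≡61, 9^8≡21, 9^16≡41, 9^32≡81, 9^64≡61, 9^128≡21, 9^256≡41.
Since 445 = 1 + 4 + 8 + 16 + 32 + 128 + 256 in binary, 9^445 ≡ 9·61·21·41·81·21·41 ≡ 49 (mod 100).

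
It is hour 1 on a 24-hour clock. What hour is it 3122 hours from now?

3122 − 130·24 = 2, so 3122 ≡ 2 (mod 24).
(1 + 2) mod 24 = 3.

3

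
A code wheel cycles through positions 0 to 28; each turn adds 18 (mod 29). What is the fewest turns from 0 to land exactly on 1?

21

18·21 = 378 = 13·29 + 1, so 18⁻¹ ≡ 21 (mod 29).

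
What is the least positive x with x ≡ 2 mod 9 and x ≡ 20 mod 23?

x ≡ 2 (mod 9) gives x ∈ {2, 11, 20}.
The first of these with x mod 23 = 20 is 20.

20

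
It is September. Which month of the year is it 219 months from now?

December

219 − 18·12 = 3, so 219 ≡ 3 (mod 12).
September + 3 months → December.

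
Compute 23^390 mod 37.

By repeated squaring mod 37: 23^1≡23, 23^2≡11, 23^4≡10, 23^8≡26, 23^16≡10, 23^32≡26, 23^64≡10, 23^128≡26, 23^256≡10.
390 = 2 + 4 + 128 + 256, so 23^390 ≡ 11·10·26·10 ≡ 36 (mod 37).

36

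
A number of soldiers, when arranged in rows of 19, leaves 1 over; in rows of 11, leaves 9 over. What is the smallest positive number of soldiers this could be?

20

x ≡ 9 (mod 11) gives x ∈ {9, 20}.
The first of these with x mod 19 = 1 is 20.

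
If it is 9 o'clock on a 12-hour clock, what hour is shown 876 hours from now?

876 − 73·12 = 0, so 876 ≡ 0 (mod 12).
9 + 0 → 9 on a 12-hour dial.

9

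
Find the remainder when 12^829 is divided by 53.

5

Successive squares of 12 mod 53: 12^1≡12, 12^2≡38, 12^4≡13, 12^8≡10, 12^16≡47, 12^32≡36, 12^64≡24, 12^128≡46, 12^256≡49, 12^512≡16.
829 = 1 + 4 + 8 + 16 + 32 + 256 + 512, so 12^829 ≡ 12·13·10·47·36·49·16 ≡ 5 (mod 53).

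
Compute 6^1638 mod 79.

1

By repeated squaring mod 79: 6^1≡6, 6^2≡36, 6^4≡32, 6^8≡76, 6^16≡9, 6^32≡2, 6^64≡4, 6^128≡16, 6^256≡19, 6^512≡45, 6^1024≡50.
1638 = 2 + 4 + 32 + 64 + 512 + 1024, so 6^1638 ≡ 36·32·2·4·45·50 ≡ 1 (mod 79).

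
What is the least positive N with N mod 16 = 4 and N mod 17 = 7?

228

Since 17·1 ≡ 1 (mod 16), take x = 7 + 17·((4−7)·1 mod 16) = 7 + 17·13 = 228.
Check: 228 mod 16 = 4, 228 mod 17 = 7.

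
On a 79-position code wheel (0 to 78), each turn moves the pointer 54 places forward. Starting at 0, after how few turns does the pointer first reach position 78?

19

The inverse of 54 mod 79 is 60 (since 54·60 = 3240 ≡ 1).
So x ≡ 60·78 = 4680 ≡ 19 (mod 79).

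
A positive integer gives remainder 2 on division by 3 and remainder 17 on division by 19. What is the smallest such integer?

17

x ≡ 2 (mod 3) gives x ∈ {2, 5, 8, 11, 14, 17}.
The first of these with x mod 19 = 17 is 17.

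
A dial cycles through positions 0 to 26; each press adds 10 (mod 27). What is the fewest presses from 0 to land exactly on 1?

10·19 = 190 = 7·27 + 1, so 10⁻¹ ≡ 19 (mod 27).

19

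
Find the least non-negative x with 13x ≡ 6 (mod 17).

The inverse of 13 mod 17 is 4 (since 13·4 = 52 ≡ 1).
So x ≡ 4·6 = 24 ≡ 7 (mod 17).
Check: 13·7 = 91 = 5·17 + 6.

7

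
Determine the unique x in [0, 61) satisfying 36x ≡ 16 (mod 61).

14

The inverse of 36 mod 61 is 39 (since 36·39 = 1404 ≡ 1).
So x ≡ 39·16 = 624 ≡ 14 (mod 61).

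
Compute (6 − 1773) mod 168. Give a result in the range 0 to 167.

1773 mod 168 = 93 (since 10·168 = 1680).
(6 − 93) mod 168 = 81.

81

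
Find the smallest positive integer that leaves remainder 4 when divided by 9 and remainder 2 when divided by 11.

13

x ≡ 4 (mod 9) gives x ∈ {4, 13}.
The first of these with x mod 11 = 2 is 13.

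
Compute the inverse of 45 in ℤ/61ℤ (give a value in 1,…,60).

19

61 = 1·45 + 16
45 = 2·16 + 13
16 = 1·13 + 3
13 = 4·3 + 1
3 = 3·1 + 0
Back-substituting gives 45·19 ≡ 1 (mod 61).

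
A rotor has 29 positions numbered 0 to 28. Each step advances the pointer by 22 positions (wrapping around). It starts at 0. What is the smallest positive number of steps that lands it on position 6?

24

22⁻¹ ≡ 4 (mod 29) because 22·4 = 88 = 3·29 + 1.
So x ≡ 4·6 = 24 ≡ 24 (mod 29).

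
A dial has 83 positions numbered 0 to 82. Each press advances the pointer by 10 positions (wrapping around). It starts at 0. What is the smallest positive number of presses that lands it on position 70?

The inverse of 10 mod 83 is 25 (since 10·25 = 250 ≡ 1).
So x ≡ 25·70 = 1750 ≡ 7 (mod 83).

7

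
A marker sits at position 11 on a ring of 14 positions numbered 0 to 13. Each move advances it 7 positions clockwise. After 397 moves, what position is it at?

4

397·7 = 2779.
2779 = 198·14 + 7, so 2779 mod 14 = 7.
(11 + 7) mod 14 = 4.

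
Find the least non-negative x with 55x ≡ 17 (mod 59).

The inverse of 55 mod 59 is 44 (since 55·44 = 2420 ≡ 1).
So x ≡ 44·17 = 748 ≡ 40 (mod 59).

40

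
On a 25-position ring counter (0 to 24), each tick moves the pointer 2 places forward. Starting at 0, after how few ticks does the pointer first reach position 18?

2⁻¹ ≡ 13 (mod 25) because 2·13 = 26 = 1·25 + 1.
So x ≡ 13·18 = 234 ≡ 9 (mod 25).

9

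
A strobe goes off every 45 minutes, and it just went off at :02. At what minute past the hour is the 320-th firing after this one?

320·45 = 14400.
14400 = 240·60 + 0, so 14400 mod 60 = 0.
(2 + 0) mod 60 = 2.

2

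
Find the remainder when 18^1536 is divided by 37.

26

By repeated squaring mod 37: 18^1≡18, 18^2≡28, 18^4≡7, 18^8≡12, 18^16≡33, 18^32≡16, 18^64≡34, 18^128≡9, 18^256≡7, 18^512≡12, 18^1024≡33.
Since 1536 = 512 + 1024 in binary, 18^1536 ≡ 12·33 ≡ 26 (mod 37).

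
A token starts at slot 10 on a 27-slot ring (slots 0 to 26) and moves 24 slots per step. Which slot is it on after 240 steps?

240·24 = 5760.
5760 = 213·27 + 9, so 5760 mod 27 = 9.
(10 + 9) mod 27 = 19.

19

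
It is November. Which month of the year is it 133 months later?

133 = 11·12 + 1, so 133 mod 12 = 1.
November + 1 month → December.

December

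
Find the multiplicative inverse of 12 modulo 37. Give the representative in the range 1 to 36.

12·34 = 408 = 11·37 + 1, so 12⁻¹ ≡ 34 (mod 37).

34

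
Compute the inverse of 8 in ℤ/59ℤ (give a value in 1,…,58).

59 = 7·8 + 3
8 = 2·3 + 2
3 = 1·2 + 1
2 = 2·1 + 0
Back-substituting gives 8·37 ≡ 1 (mod 59).

37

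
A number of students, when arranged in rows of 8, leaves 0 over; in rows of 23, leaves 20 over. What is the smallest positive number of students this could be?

Since 23·7 ≡ 1 (mod 8), take x = 20 + 23·((0−20)·7 mod 8) = 20 + 23·4 = 112.
Check: 112 mod 8 = 0, 112 mod 23 = 20.

112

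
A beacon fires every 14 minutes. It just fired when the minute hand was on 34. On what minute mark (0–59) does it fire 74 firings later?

50

74·14 = 1036.
Dividing 1036 by 60 gives quotient 17 and remainder 16.
(34 + 16) mod 60 = 50.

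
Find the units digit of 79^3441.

The units digit of 79^n cycles with period 2: 9, 1, …
3441 leaves remainder 1 on division by 2, so 79^3441 ends in 9.

9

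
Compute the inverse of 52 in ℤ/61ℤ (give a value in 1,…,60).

52·27 = 1404 = 23·61 + 1, so 52⁻¹ ≡ 27 (mod 61).

27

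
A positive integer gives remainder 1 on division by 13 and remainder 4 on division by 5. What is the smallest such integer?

x ≡ 4 (mod 5) gives x ∈ {4, 9, 14}.
The first of these with x mod 13 = 1 is 14.

14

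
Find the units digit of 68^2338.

4

Powers of 8 mod 10 repeat with period 4: 8, 4, 2, 6.
2338 leaves remainder 2 on division by 4, so 68^2338 ends in 4.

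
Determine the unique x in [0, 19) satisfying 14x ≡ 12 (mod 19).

9

The inverse of 14 mod 19 is 15 (since 14·15 = 210 ≡ 1).
So x ≡ 15·12 = 180 ≡ 9 (mod 19).
Check: 14·9 = 126 = 6·19 + 12.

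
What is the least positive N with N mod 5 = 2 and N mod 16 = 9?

57

Since 16·1 ≡ 1 (mod 5), take x = 9 + 16·((2−9)·1 mod 5) = 9 + 16·3 = 57.
Check: 57 mod 5 = 2, 57 mod 16 = 9.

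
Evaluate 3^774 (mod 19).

Square-and-reduce mod 19: 3^1≡3, 3^2≡9, 3^4≡5, 3^8≡6, 3^16≡17, 3^32≡4, 3^64≡16, 3^128≡9, 3^256≡5, 3^512≡6.
774 = 2 + 4 + 256 + 512, so 3^774 ≡ 9·5·5·6 ≡ 1 (mod 19).

1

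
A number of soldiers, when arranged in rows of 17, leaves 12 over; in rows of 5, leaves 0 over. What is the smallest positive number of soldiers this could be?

x ≡ 0 (mod 5) gives x ∈ {0, 5, 10, 15, 20, 25, 30, 35, …}.
The first of these with x mod 17 = 12 is 80.

80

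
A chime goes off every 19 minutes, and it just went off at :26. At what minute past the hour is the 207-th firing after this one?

207·19 = 3933.
3933 mod 60 = 33 (since 65·60 = 3900).
(26 + 33) mod 60 = 59.

59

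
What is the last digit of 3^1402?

9

Last digits of 3^n: 3, 9, 7, 1 (period 4).
1402 leaves remainder 2 on division by 4, so 3^1402 ends in 9.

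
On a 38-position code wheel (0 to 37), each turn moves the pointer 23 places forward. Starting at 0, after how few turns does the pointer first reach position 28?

The inverse of 23 mod 38 is 5 (since 23·5 = 115 ≡ 1).
So x ≡ 5·28 = 140 ≡ 26 (mod 38).
Check: 23·26 = 598 = 15·38 + 28.

26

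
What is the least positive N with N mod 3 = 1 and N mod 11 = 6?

x ≡ 1 (mod 3) gives x ∈ {1, 4, 7, 10, 13, 16, 19, 22, …}.
The first of these with x mod 11 = 6 is 28.

28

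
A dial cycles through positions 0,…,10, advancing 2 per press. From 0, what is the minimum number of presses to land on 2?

The inverse of 2 mod 11 is 6 (since 2·6 = 12 ≡ 1).
Multiplying both sides by 6: x ≡ 6·2 = 12 ≡ 1 (mod 11).

1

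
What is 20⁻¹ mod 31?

14

31 = 1·20 + 11
20 = 1·11 + 9
11 = 1·9 + 2
9 = 4·2 + 1
2 = 2·1 + 0
Back-substituting gives 20·14 ≡ 1 (mod 31).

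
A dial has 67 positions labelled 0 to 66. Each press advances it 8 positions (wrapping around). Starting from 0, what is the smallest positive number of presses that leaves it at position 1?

8·42 = 336 = 5·67 + 1, so 8⁻¹ ≡ 42 (mod 67).

42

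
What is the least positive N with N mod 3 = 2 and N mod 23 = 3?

26

x ≡ 2 (mod 3) gives x ∈ {2, 5, 8, 11, 14, 17, 20, 23, …}.
The first of these with x mod 23 = 3 is 26.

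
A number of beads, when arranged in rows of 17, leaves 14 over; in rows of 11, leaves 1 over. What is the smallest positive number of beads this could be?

Since 11·14 ≡ 1 (mod 17), take x = 1 + 11·((14−1)·14 mod 17) = 1 + 11·12 = 133.
Check: 133 mod 17 = 14, 133 mod 11 = 1.

133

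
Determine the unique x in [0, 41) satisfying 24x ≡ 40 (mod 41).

29

24⁻¹ ≡ 12 (mod 41) because 24·12 = 288 = 7·41 + 1.
So x ≡ 12·40 = 480 ≡ 29 (mod 41).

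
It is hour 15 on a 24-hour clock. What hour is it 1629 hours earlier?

18

1629 − 67·24 = 21, so 1629 ≡ 21 (mod 24).
(15 − 21) mod 24 = 18.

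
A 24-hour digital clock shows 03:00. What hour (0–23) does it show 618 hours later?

21

Dividing 618 by 24 gives quotient 25 and remainder 18.
(3 + 18) mod 24 = 21.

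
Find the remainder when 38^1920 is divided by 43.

Successive squares of 38 mod 43: 38^1≡38, 38^2≡25, 38^4≡23, 38^8≡13, 38^16≡40, 38^32≡9, 38^64≡38, 38^128≡25, 38^256≡23, 38^512≡13, 38^1024≡40.
1920 = 128 + 256 + 512 + 1024, so 38^1920 ≡ 25·23·13·40 ≡ 21 (mod 43).

21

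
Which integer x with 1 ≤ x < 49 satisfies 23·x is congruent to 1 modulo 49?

32

49 = 2·23 + 3
23 = 7·3 + 2
3 = 1·2 + 1
2 = 2·1 + 0
Back-substituting gives 23·32 ≡ 1 (mod 49).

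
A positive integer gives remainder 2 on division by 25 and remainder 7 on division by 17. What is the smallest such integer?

177

x ≡ 7 (mod 17) gives x ∈ {7, 24, 41, 58, 75, 92, 109, 126, …}.
The first of these with x mod 25 = 2 is 177.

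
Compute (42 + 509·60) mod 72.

509·60 = 30540.
30540 − 424·72 = 12, so 30540 ≡ 12 (mod 72).
(42 + 12) mod 72 = 54.

54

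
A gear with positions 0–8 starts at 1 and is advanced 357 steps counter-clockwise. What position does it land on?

4

357 − 39·9 = 6, so 357 ≡ 6 (mod 9).
(1 − 6) mod 9 = 4.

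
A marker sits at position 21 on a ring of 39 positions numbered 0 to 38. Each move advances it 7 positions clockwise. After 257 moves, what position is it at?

257·7 = 1799.
1799 − 46·39 = 5, so 1799 ≡ 5 (mod 39).
(21 + 5) mod 39 = 26.

26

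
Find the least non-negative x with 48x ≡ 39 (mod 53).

24

48⁻¹ ≡ 21 (mod 53) because 48·21 = 1008 = 19·53 + 1.
Multiplying both sides by 21: x ≡ 21·39 = 819 ≡ 24 (mod 53).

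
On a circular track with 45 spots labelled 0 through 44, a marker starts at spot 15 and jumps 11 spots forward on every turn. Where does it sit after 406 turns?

406·11 = 4466.
4466 = 99·45 + 11, so 4466 mod 45 = 11.
(15 + 11) mod 45 = 26.

26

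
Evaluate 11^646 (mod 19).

Successive squares of 11 mod 19: 11^1≡11, 11^2≡7, 11^4≡11, 11^8≡7, 11^16≡11, 11^32≡7, 11^64≡11, 11^128≡7, 11^256≡11, 11^512≡7.
Since 646 = 2 + 4 + 128 + 512 in binary, 11^646 ≡ 7·11·7·7 ≡ 11 (mod 19).

11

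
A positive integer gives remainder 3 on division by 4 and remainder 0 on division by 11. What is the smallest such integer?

11

Since 11·3 ≡ 1 (mod 4), take x = 0 + 11·((3−0)·3 mod 4) = 0 + 11·1 = 11.
Check: 11 mod 4 = 3, 11 mod 11 = 0.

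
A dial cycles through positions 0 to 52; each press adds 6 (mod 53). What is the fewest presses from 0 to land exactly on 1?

9

6·9 = 54 = 1·53 + 1, so 6⁻¹ ≡ 9 (mod 53).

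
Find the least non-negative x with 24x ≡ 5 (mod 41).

The inverse of 24 mod 41 is 12 (since 24·12 = 288 ≡ 1).
So x ≡ 12·5 = 60 ≡ 19 (mod 41).

19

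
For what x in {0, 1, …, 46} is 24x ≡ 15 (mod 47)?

30

24⁻¹ ≡ 2 (mod 47) because 24·2 = 48 = 1·47 + 1.
So x ≡ 2·15 = 30 ≡ 30 (mod 47).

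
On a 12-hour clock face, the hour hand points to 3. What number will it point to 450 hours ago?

Dividing 450 by 12 gives quotient 37 and remainder 6.
3 − 6 → 9 on a 12-hour dial.

9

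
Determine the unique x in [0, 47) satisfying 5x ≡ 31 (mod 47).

The inverse of 5 mod 47 is 19 (since 5·19 = 95 ≡ 1).
So x ≡ 19·31 = 589 ≡ 25 (mod 47).

25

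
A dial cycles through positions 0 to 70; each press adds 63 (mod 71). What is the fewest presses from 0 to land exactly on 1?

71 = 1·63 + 8
63 = 7·8 + 7
8 = 1·7 + 1
7 = 7·1 + 0
Back-substituting gives 63·62 ≡ 1 (mod 71).

62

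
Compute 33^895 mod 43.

5

Successive squares of 33 mod 43: 33^1≡33, 33^2≡14, 33^4≡24, 33^8≡17, 33^16≡31, 33^32≡15, 33^64≡10, 33^128≡14, 33^256≡24, 33^512≡17.
Since 895 = 1 + 2 + 4 + 8 + 16 + 32 + 64 + 256 + 512 in binary, 33^895 ≡ 33·14·24·17·31·15·10·24·17 ≡ 5 (mod 43).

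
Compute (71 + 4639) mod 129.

66

4639 − 35·129 = 124, so 4639 ≡ 124 (mod 129).
(71 + 124) mod 129 = 66.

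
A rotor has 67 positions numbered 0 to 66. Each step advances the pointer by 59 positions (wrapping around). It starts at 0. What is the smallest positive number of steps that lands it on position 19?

6

The inverse of 59 mod 67 is 25 (since 59·25 = 1475 ≡ 1).
Multiplying both sides by 25: x ≡ 25·19 = 475 ≡ 6 (mod 67).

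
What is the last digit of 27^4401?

Powers of 7 mod 10 repeat with period 4: 7, 9, 3, 1.
4401 leaves remainder 1 on division by 4, so 27^4401 ends in 7.

7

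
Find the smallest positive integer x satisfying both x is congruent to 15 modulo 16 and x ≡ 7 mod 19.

159

Since 19·11 ≡ 1 (mod 16), take x = 7 + 19·((15−7)·11 mod 16) = 7 + 19·8 = 159.
Check: 159 mod 16 = 15, 159 mod 19 = 7.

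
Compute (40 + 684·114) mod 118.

684·114 = 77976.
77976 mod 118 = 96 (since 660·118 = 77880).
(40 + 96) mod 118 = 18.

18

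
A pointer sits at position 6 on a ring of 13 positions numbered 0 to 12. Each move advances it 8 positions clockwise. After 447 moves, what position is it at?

447·8 = 3576.
3576 = 275·13 + 1, so 3576 mod 13 = 1.
(6 + 1) mod 13 = 7.

7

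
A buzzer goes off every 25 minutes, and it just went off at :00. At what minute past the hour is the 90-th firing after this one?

90·25 = 2250.
2250 mod 60 = 30 (since 37·60 = 2220).
(0 + 30) mod 60 = 30.

30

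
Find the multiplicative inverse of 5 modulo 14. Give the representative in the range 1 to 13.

3

14 = 2·5 + 4
5 = 1·4 + 1
4 = 4·1 + 0
Back-substituting gives 5·3 ≡ 1 (mod 14).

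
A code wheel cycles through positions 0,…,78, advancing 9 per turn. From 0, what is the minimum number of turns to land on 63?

9⁻¹ ≡ 44 (mod 79) because 9·44 = 396 = 5·79 + 1.
So x ≡ 44·63 = 2772 ≡ 7 (mod 79).

7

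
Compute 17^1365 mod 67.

24

Square-and-reduce mod 67: 17^1≡17, 17^2≡21, 17^4≡39, 17^8≡47, 17^16≡65, 17^32≡4, 17^64≡16, 17^128≡55, 17^256≡10, 17^512≡33, 17^1024≡17.
1365 = 1 + 4 + 16 + 64 + 256 + 1024, so 17^1365 ≡ 17·39·65·16·10·17 ≡ 24 (mod 67).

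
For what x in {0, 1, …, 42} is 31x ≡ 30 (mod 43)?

19

The inverse of 31 mod 43 is 25 (since 31·25 = 775 ≡ 1).
Multiplying both sides by 25: x ≡ 25·30 = 750 ≡ 19 (mod 43).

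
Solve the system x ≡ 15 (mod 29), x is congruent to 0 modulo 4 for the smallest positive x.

x ≡ 0 (mod 4) gives x ∈ {0, 4, 8, 12, 16, 20, 24, 28, …}.
The first of these with x mod 29 = 15 is 44.

44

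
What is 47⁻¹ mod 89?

36

89 = 1·47 + 42
47 = 1·42 + 5
42 = 8·5 + 2
5 = 2·2 + 1
2 = 2·1 + 0
Back-substituting gives 47·36 ≡ 1 (mod 89).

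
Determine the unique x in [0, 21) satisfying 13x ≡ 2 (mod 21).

The inverse of 13 mod 21 is 13 (since 13·13 = 169 ≡ 1).
So x ≡ 13·2 = 26 ≡ 5 (mod 21).

5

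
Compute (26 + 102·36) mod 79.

64

102·36 = 3672.
3672 = 46·79 + 38, so 3672 mod 79 = 38.
(26 + 38) mod 79 = 64.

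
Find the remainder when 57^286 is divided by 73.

2

Successive squares of 57 mod 73: 57^1≡57, 57^2≡37, 57^4≡55, 57^8≡32, 57^16≡2, 57^32≡4, 57^64≡16, 57^128≡37, 57^256≡55.
Since 286 = 2 + 4 + 8 + 16 + 256 in binary, 57^286 ≡ 37·55·32·2·55 ≡ 2 (mod 73).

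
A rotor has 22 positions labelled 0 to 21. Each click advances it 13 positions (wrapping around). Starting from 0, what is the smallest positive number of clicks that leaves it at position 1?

13·17 = 221 = 10·22 + 1, so 13⁻¹ ≡ 17 (mod 22).

17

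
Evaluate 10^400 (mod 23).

18

Successive squares of 10 mod 23: 10^1≡10, 10^2≡8, 10^4≡18, 10^8≡2, 10^16≡4, 10^32≡16, 10^64≡3, 10^128≡9, 10^256≡12.
400 = 16 + 128 + 256, so 10^400 ≡ 4·9·12 ≡ 18 (mod 23).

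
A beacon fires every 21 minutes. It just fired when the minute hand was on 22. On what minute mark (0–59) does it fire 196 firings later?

196·21 = 4116.
4116 − 68·60 = 36, so 4116 ≡ 36 (mod 60).
(22 + 36) mod 60 = 58.

58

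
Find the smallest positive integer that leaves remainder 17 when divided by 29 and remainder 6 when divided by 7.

x ≡ 6 (mod 7) gives x ∈ {6, 13, 20, 27, 34, 41, 48, 55, …}.
The first of these with x mod 29 = 17 is 104.

104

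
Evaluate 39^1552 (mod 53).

By repeated squaring mod 53: 39^1≡39, 39^2≡37, 39^4≡44, 39^8≡28, 39^16≡42, 39^32≡15, 39^64≡13, 39^128≡10, 39^256≡47, 39^512≡36, 39^1024≡24.
1552 = 16 + 512 + 1024, so 39^1552 ≡ 42·36·24 ≡ 36 (mod 53).

36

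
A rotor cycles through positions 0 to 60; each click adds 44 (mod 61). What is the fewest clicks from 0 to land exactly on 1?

61 = 1·44 + 17
44 = 2·17 + 10
17 = 1·10 + 7
10 = 1·7 + 3
7 = 2·3 + 1
3 = 3·1 + 0
Back-substituting gives 44·43 ≡ 1 (mod 61).

43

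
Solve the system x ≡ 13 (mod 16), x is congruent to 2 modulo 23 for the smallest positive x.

301

x ≡ 13 (mod 16) gives x ∈ {13, 29, 45, 61, 77, 93, 109, 125, …}.
The first of these with x mod 23 = 2 is 301.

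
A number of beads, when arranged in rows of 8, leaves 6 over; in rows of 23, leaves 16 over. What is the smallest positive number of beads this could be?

62

x ≡ 6 (mod 8) gives x ∈ {6, 14, 22, 30, 38, 46, 54, 62}.
The first of these with x mod 23 = 16 is 62.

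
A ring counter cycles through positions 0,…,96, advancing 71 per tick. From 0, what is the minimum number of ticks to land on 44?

58

71⁻¹ ≡ 41 (mod 97) because 71·41 = 2911 = 30·97 + 1.
So x ≡ 41·44 = 1804 ≡ 58 (mod 97).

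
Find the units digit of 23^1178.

The units digit of 23^n cycles with period 4: 3, 9, 7, 1, …
1178 leaves remainder 2 on division by 4, so 23^1178 ends in 9.

9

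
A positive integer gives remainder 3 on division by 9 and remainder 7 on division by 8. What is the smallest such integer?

39

Since 8·8 ≡ 1 (mod 9), take x = 7 + 8·((3−7)·8 mod 9) = 7 + 8·4 = 39.
Check: 39 mod 9 = 3, 39 mod 8 = 7.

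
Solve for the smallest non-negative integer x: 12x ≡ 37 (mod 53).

12⁻¹ ≡ 31 (mod 53) because 12·31 = 372 = 7·53 + 1.
So x ≡ 31·37 = 1147 ≡ 34 (mod 53).

34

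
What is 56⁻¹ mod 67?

6

67 = 1·56 + 11
56 = 5·11 + 1
11 = 11·1 + 0
Back-substituting gives 56·6 ≡ 1 (mod 67).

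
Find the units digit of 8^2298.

4

Powers of 8 mod 10 repeat with period 4: 8, 4, 2, 6.
2298 mod 4 = 2, so the last digit matches 8^2 = 4.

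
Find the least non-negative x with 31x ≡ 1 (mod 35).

26

The inverse of 31 mod 35 is 26 (since 31·26 = 806 ≡ 1).
Multiplying both sides by 26: x ≡ 26·1 = 26 ≡ 26 (mod 35).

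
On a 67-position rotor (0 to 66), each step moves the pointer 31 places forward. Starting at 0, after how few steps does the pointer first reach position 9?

31⁻¹ ≡ 13 (mod 67) because 31·13 = 403 = 6·67 + 1.
So x ≡ 13·9 = 117 ≡ 50 (mod 67).

50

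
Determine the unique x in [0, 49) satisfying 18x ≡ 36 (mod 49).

18⁻¹ ≡ 30 (mod 49) because 18·30 = 540 = 11·49 + 1.
Multiplying both sides by 30: x ≡ 30·36 = 1080 ≡ 2 (mod 49).
Check: 18·2 = 36 = 0·49 + 36.

2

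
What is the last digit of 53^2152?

Powers of 3 mod 10 repeat with period 4: 3, 9, 7, 1.
2152 leaves remainder 0 on division by 4, so 53^2152 ends in 1.

1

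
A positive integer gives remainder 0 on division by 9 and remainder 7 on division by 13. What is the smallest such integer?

Since 13·7 ≡ 1 (mod 9), take x = 7 + 13·((0−7)·7 mod 9) = 7 + 13·5 = 72.
Check: 72 mod 9 = 0, 72 mod 13 = 7.

72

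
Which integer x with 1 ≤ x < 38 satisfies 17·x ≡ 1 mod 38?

17·9 = 153 = 4·38 + 1, so 17⁻¹ ≡ 9 (mod 38).

9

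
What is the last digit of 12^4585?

2

The units digit of 12^n cycles with period 4: 2, 4, 8, 6, …
4585 mod 4 = 1, so the last digit matches 2^1 = 2.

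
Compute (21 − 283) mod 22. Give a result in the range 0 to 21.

2

283 − 12·22 = 19, so 283 ≡ 19 (mod 22).
(21 − 19) mod 22 = 2.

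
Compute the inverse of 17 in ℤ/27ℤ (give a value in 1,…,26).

27 = 1·17 + 10
17 = 1·10 + 7
10 = 1·7 + 3
7 = 2·3 + 1
3 = 3·1 + 0
Back-substituting gives 17·8 ≡ 1 (mod 27).

8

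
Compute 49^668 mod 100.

1

Square-and-reduce mod 100: 49^1≡49, 49^2≡1, 49^4≡1, 49^8≡1, 49^16≡1, 49^32≡1, 49^64≡1, 49^128≡1, 49^256≡1, 49^512≡1.
Since 668 = 4 + 8 + 16 + 128 + 512 in binary, 49^668 ≡ 1·1·1·1·1 ≡ 1 (mod 100).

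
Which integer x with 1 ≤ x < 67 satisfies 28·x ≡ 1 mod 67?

67 = 2·28 + 11
28 = 2·11 + 6
11 = 1·6 + 5
6 = 1·5 + 1
5 = 5·1 + 0
Back-substituting gives 28·12 ≡ 1 (mod 67).

12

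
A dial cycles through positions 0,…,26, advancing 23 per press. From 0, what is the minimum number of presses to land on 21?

15

23⁻¹ ≡ 20 (mod 27) because 23·20 = 460 = 17·27 + 1.
Multiplying both sides by 20: x ≡ 20·21 = 420 ≡ 15 (mod 27).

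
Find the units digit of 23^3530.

The units digit of 23^n cycles with period 4: 3, 9, 7, 1, …
3530 mod 4 = 2, so the last digit matches 3^2 = 9.

9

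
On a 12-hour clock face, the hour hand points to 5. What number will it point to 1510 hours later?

1510 = 125·12 + 10, so 1510 mod 12 = 10.
5 + 10 → 3 on a 12-hour dial.

3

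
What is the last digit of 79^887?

9

Powers of 9 mod 10 repeat with period 2: 9, 1.
887 leaves remainder 1 on division by 2, so 79^887 ends in 9.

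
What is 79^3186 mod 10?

Last digits of 9^n: 9, 1 (period 2).
3186 mod 2 = 0, so the last digit matches 9^2 = 1.

1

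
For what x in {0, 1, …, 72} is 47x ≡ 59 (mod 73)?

23

47⁻¹ ≡ 14 (mod 73) because 47·14 = 658 = 9·73 + 1.
Multiplying both sides by 14: x ≡ 14·59 = 826 ≡ 23 (mod 73).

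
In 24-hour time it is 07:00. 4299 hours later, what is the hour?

4299 − 179·24 = 3, so 4299 ≡ 3 (mod 24).
(7 + 3) mod 24 = 10.

10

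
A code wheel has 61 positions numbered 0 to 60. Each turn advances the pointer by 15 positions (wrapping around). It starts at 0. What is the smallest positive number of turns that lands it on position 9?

25

The inverse of 15 mod 61 is 57 (since 15·57 = 855 ≡ 1).
Multiplying both sides by 57: x ≡ 57·9 = 513 ≡ 25 (mod 61).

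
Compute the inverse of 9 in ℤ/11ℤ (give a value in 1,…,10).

9·5 = 45 = 4·11 + 1, so 9⁻¹ ≡ 5 (mod 11).

5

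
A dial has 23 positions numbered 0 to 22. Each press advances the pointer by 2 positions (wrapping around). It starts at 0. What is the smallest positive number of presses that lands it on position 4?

2⁻¹ ≡ 12 (mod 23) because 2·12 = 24 = 1·23 + 1.
So x ≡ 12·4 = 48 ≡ 2 (mod 23).

2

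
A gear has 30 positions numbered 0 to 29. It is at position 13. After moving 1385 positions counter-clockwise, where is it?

1385 = 46·30 + 5, so 1385 mod 30 = 5.
(13 − 5) mod 30 = 8.

8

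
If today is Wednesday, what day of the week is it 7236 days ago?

7236 − 1033·7 = 5, so 7236 ≡ 5 (mod 7).
Wednesday − 5 days → Friday.

Friday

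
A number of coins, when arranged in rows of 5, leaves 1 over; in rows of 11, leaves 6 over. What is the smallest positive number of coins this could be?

x ≡ 1 (mod 5) gives x ∈ {1, 6}.
The first of these with x mod 11 = 6 is 6.

6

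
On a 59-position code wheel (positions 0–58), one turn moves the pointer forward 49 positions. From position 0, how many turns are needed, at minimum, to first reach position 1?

49·53 = 2597 = 44·59 + 1, so 49⁻¹ ≡ 53 (mod 59).

53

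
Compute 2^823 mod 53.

Successive squares of 2 mod 53: 2^1≡2, 2^2≡4, 2^4≡16, 2^8≡44, 2^16≡28, 2^32≡42, 2^64≡15, 2^128≡13, 2^256≡10, 2^512≡47.
Since 823 = 1 + 2 + 4 + 16 + 32 + 256 + 512 in binary, 2^823 ≡ 2·4·16·28·42·10·47 ≡ 50 (mod 53).

50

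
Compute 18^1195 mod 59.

Successive squares of 18 mod 59: 18^1≡18, 18^2≡29, 18^4≡15, 18^8≡48, 18^16≡3, 18^32≡9, 18^64≡22, 18^128≡12, 18^256≡26, 18^512≡27, 18^1024≡21.
Since 1195 = 1 + 2 + 8 + 32 + 128 + 1024 in binary, 18^1195 ≡ 18·29·48·9·12·21 ≡ 37 (mod 59).

37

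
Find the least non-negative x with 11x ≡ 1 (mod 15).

11⁻¹ ≡ 11 (mod 15) because 11·11 = 121 = 8·15 + 1.
Multiplying both sides by 11: x ≡ 11·1 = 11 ≡ 11 (mod 15).
Check: 11·11 = 121 = 8·15 + 1.

11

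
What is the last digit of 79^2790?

Last digits of 9^n: 9, 1 (period 2).
2790 mod 2 = 0, so the last digit matches 9^2 = 1.

1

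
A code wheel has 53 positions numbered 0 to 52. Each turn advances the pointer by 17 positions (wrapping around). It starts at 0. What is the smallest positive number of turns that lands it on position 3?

The inverse of 17 mod 53 is 25 (since 17·25 = 425 ≡ 1).
Multiplying both sides by 25: x ≡ 25·3 = 75 ≡ 22 (mod 53).
Check: 17·22 = 374 = 7·53 + 3.

22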